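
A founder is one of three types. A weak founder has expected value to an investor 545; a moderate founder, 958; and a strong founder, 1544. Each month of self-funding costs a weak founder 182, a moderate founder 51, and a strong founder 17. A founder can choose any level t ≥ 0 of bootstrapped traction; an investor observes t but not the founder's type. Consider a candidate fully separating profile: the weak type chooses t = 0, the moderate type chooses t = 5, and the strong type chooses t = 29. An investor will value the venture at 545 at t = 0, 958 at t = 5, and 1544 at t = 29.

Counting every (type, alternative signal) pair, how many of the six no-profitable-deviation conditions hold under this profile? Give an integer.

Moderate (own payoff 958 − 51×5 = 703): to t=0 gives 545 → no gain ✓; to t=29 gives 1544 − 51×29 = 65 → no gain ✓.
Strong (own payoff 1544 − 17×29 = 1051): to t=0 gives 545 → no gain ✓; to t=5 gives 958 − 17×5 = 873 → no gain ✓.
Weak (own payoff 545): to t=5 gives 958 − 182×5 = 48 → no gain ✓; to t=29 gives 1544 − 182×29 = -3734 → no gain ✓.
6 of the 6 constraints hold; this profile is a separating equilibrium.

6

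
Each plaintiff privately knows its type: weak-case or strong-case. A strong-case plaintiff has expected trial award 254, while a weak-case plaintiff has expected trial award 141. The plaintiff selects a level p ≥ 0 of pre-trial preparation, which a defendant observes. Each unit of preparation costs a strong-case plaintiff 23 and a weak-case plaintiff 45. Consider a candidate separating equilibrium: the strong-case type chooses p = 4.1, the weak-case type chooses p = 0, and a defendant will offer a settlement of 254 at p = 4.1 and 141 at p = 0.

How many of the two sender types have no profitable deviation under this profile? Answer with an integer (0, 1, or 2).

Strong-case type: signal → 254 − 23 × 4.1 = 159.7; deviate to 0 → 141. IC holds (159.7 ≥ 141).
Weak-case type: stay at 0 → 141; mimic → 254 − 45 × 4.1 = 69.5. IC holds (141 ≥ 69.5).
2 of 2 constraints hold, so this is a separating equilibrium.

2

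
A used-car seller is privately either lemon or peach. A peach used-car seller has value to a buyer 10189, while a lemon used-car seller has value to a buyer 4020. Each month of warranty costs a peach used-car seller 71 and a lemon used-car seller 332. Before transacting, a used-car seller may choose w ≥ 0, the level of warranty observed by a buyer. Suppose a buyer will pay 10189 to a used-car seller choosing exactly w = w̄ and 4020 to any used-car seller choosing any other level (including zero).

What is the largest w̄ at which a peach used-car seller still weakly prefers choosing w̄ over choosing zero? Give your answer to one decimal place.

Choosing w̄ yields the peach type 10189 − 71·w̄; choosing zero yields 4020.
The peach type is indifferent at 10189 − 71·w̄ = 4020, i.e. w̄ = (10189 − 4020) / 71 ≈ 86.9.
For any w̄ above 86.9 the peach type would rather pool at zero, so separation collapses.

86.9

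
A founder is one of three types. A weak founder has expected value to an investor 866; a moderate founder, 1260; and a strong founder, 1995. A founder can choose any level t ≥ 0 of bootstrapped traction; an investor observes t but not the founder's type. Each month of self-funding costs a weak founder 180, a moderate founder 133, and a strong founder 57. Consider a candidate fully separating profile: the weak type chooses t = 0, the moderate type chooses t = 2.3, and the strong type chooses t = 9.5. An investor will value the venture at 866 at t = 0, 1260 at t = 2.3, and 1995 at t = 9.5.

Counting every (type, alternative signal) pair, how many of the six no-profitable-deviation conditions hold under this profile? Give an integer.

Strong (own payoff 1995 − 57×9.5 = 1453.5): to t=0 gives 866 → no gain ✓; to t=2.3 gives 1260 − 57×2.3 = 1128.9 → no gain ✓.
Moderate (own payoff 1260 − 133×2.3 = 954.1): to t=0 gives 866 → no gain ✓; to t=9.5 gives 1995 − 133×9.5 = 731.5 → no gain ✓.
Weak (own payoff 866): to t=2.3 gives 1260 − 180×2.3 = 846 → no gain ✓; to t=9.5 gives 1995 − 180×9.5 = 285 → no gain ✓.
6 of the 6 constraints hold; this profile is a separating equilibrium.

6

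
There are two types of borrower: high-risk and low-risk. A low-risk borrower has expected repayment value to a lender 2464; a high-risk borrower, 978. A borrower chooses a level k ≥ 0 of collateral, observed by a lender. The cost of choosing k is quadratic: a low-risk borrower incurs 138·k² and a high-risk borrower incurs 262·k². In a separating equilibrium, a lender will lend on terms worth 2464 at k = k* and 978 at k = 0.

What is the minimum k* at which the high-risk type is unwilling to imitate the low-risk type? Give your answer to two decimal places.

The high-risk type at k = 0 receives 978; imitating at k* yields 2464 − 262·k*².
Indifference: 978 = 2464 − 262·k*², so k*² = (2464 − 978) / 262 ≈ 5.6718.
k* = √5.6718 ≈ 2.38.

2.38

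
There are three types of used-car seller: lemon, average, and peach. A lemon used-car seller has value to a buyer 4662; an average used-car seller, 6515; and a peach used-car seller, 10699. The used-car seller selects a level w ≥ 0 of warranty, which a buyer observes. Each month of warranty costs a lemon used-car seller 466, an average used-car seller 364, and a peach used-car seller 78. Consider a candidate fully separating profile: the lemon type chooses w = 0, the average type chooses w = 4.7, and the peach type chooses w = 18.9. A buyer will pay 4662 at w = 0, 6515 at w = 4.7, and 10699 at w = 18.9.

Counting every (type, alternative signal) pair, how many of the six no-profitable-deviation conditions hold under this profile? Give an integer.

Lemon (own payoff 4662): to w=4.7 gives 6515 − 466×4.7 = 4324.8 → no gain ✓; to w=18.9 gives 10699 − 466×18.9 = 1891.6 → no gain ✓.
Average (own payoff 6515 − 364×4.7 = 4804.2): to w=0 gives 4662 → no gain ✓; to w=18.9 gives 10699 − 364×18.9 = 3819.4 → no gain ✓.
Peach (own payoff 10699 − 78×18.9 = 9224.8): to w=0 gives 4662 → no gain ✓; to w=4.7 gives 6515 − 78×4.7 = 6148.4 → no gain ✓.
6 of the 6 constraints hold; this profile is a separating equilibrium.

6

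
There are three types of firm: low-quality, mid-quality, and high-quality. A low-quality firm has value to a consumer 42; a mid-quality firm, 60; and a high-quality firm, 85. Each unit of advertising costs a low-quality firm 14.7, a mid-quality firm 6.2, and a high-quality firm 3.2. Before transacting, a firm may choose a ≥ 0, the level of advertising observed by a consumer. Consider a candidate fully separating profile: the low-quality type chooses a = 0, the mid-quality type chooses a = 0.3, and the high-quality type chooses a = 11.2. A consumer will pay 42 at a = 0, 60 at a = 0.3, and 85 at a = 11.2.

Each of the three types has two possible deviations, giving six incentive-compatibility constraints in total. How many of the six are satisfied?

Low-quality (own payoff 42): to a=0.3 gives 60 − 14.7×0.3 = 55.59 → profitable ✗; to a=11.2 gives 85 − 14.7×11.2 = -79.64 → no gain ✓.
High-quality (own payoff 85 − 3.2×11.2 = 49.16): to a=0 gives 42 → no gain ✓; to a=0.3 gives 60 − 3.2×0.3 = 59.04 → profitable ✗.
Mid-quality (own payoff 60 − 6.2×0.3 = 58.14): to a=0 gives 42 → no gain ✓; to a=11.2 gives 85 − 6.2×11.2 = 15.56 → no gain ✓.
4 of the 6 constraints hold; not an equilibrium.

4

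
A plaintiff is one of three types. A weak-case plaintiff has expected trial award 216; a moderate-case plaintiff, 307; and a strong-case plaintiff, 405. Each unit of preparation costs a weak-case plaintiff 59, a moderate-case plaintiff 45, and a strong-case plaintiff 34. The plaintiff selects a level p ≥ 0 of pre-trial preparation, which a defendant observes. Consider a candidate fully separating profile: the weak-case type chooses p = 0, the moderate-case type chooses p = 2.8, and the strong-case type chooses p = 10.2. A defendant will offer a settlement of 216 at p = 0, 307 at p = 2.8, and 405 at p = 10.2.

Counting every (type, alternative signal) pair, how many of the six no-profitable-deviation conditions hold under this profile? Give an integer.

Strong-case (own payoff 405 − 34×10.2 = 58.2): to p=0 gives 216 → profitable ✗; to p=2.8 gives 307 − 34×2.8 = 211.8 → profitable ✗.
Weak-case (own payoff 216): to p=2.8 gives 307 − 59×2.8 = 141.8 → no gain ✓; to p=10.2 gives 405 − 59×10.2 = -196.8 → no gain ✓.
Moderate-case (own payoff 307 − 45×2.8 = 181): to p=0 gives 216 → profitable ✗; to p=10.2 gives 405 − 45×10.2 = -54 → no gain ✓.
3 of the 6 constraints hold; not an equilibrium.

3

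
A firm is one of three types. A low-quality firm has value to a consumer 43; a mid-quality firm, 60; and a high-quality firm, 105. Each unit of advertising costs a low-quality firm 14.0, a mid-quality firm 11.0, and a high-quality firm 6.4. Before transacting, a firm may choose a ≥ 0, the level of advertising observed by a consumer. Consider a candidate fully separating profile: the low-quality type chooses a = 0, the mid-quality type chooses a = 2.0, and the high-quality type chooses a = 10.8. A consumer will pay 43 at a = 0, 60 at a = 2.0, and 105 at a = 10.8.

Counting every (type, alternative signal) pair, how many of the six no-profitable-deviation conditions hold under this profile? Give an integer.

3

High-quality (own payoff 105 − 6.4×10.8 = 35.88): to a=0 gives 43 → profitable ✗; to a=2.0 gives 60 − 6.4×2.0 = 47.2 → profitable ✗.
Low-quality (own payoff 43): to a=2.0 gives 60 − 14.0×2.0 = 32 → no gain ✓; to a=10.8 gives 105 − 14.0×10.8 = -46.2 → no gain ✓.
Mid-quality (own payoff 60 − 11.0×2.0 = 38): to a=0 gives 43 → profitable ✗; to a=10.8 gives 105 − 11.0×10.8 = -13.8 → no gain ✓.
3 of the 6 constraints hold; not an equilibrium.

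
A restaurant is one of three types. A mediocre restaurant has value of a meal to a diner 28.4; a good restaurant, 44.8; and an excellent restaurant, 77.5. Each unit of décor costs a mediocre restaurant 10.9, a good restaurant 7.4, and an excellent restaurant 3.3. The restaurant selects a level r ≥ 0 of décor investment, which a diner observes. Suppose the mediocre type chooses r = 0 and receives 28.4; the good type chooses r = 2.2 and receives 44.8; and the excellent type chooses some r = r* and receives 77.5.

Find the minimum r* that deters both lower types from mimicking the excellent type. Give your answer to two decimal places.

Mediocre type (on-path payoff 28.4) won't mimic when 28.4 ≥ 77.5 − 10.9·r*, i.e. r* ≥ 4.50.
Good type (on-path payoff 44.8 − 7.4×2.2 = 28.52) won't mimic when 28.52 ≥ 77.5 − 7.4·r*, i.e. r* ≥ 6.62.
Both must hold, so r* = max(4.50, 6.62) = 6.62. The good type's constraint binds.

6.62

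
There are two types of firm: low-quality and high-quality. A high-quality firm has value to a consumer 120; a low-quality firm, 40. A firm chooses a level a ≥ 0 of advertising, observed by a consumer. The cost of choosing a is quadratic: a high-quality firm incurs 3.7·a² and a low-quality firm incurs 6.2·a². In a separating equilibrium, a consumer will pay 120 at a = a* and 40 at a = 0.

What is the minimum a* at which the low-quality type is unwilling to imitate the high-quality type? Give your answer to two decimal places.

The low-quality type at a = 0 receives 40; imitating at a* yields 120 − 6.2·a*².
Indifference: 40 = 120 − 6.2·a*², so a*² = (120 − 40) / 6.2 ≈ 12.9032.
a* = √12.9032 ≈ 3.59.

3.59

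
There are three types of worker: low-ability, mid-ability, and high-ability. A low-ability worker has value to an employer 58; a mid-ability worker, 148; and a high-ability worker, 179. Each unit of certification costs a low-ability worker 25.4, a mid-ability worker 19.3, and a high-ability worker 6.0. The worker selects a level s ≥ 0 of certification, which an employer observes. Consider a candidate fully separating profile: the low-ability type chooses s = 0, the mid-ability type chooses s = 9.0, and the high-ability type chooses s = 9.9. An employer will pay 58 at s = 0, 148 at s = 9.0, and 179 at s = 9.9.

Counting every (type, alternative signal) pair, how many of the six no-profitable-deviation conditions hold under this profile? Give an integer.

4

High-ability (own payoff 179 − 6.0×9.9 = 119.6): to s=0 gives 58 → no gain ✓; to s=9.0 gives 148 − 6.0×9.0 = 94 → no gain ✓.
Mid-ability (own payoff 148 − 19.3×9.0 = -25.7): to s=0 gives 58 → profitable ✗; to s=9.9 gives 179 − 19.3×9.9 = -12.07 → profitable ✗.
Low-ability (own payoff 58): to s=9.0 gives 148 − 25.4×9.0 = -80.6 → no gain ✓; to s=9.9 gives 179 − 25.4×9.9 = -72.46 → no gain ✓.
4 of the 6 constraints hold; not an equilibrium.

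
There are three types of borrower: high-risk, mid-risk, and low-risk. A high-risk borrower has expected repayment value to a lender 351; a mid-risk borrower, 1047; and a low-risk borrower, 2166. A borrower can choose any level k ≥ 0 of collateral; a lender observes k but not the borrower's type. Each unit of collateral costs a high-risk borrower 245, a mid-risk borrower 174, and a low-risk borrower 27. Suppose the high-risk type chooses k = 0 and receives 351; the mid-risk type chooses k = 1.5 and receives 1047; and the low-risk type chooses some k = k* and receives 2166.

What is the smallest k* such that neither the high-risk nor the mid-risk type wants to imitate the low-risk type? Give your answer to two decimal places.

7.93

Mid-risk type (on-path payoff 1047 − 174×1.5 = 786) won't mimic when 786 ≥ 2166 − 174·k*, i.e. k* ≥ 7.93.
High-risk type (on-path payoff 351) won't mimic when 351 ≥ 2166 − 245·k*, i.e. k* ≥ 7.41.
Both must hold, so k* = max(7.41, 7.93) = 7.93. The mid-risk type's constraint binds.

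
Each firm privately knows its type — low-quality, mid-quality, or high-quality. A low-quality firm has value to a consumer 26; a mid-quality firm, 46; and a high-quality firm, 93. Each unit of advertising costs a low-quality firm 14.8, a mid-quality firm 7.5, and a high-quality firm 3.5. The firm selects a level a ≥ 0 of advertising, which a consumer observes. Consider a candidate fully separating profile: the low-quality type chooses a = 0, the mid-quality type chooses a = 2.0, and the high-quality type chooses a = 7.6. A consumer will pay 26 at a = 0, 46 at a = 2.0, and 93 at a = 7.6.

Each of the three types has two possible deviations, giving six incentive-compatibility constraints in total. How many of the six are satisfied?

Mid-quality (own payoff 46 − 7.5×2.0 = 31): to a=0 gives 26 → no gain ✓; to a=7.6 gives 93 − 7.5×7.6 = 36 → profitable ✗.
Low-quality (own payoff 26): to a=2.0 gives 46 − 14.8×2.0 = 16.4 → no gain ✓; to a=7.6 gives 93 − 14.8×7.6 = -19.48 → no gain ✓.
High-quality (own payoff 93 − 3.5×7.6 = 66.4): to a=0 gives 26 → no gain ✓; to a=2.0 gives 46 − 3.5×2.0 = 39 → no gain ✓.
5 of the 6 constraints hold; not an equilibrium.

5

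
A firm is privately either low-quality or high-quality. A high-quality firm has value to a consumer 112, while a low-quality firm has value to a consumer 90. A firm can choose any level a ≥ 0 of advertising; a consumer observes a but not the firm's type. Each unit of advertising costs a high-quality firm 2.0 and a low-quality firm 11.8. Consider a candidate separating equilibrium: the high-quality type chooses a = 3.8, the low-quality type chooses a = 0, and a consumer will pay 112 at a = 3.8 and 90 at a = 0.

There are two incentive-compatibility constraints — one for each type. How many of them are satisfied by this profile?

High-quality type: signal → 112 − 2.0 × 3.8 = 104.4; deviate to 0 → 90. IC holds (104.4 ≥ 90).
Low-quality type: stay at 0 → 90; mimic → 112 − 11.8 × 3.8 = 67.16. IC holds (90 ≥ 67.16).
2 of 2 constraints hold, so this is a separating equilibrium.

2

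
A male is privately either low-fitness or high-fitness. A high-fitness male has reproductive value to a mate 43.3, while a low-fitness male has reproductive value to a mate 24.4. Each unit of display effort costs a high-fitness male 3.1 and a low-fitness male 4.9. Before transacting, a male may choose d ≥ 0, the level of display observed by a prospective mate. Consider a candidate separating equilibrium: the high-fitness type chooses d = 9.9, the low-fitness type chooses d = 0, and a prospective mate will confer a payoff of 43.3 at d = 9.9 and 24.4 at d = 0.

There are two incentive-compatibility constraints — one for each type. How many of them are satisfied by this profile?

High-fitness type: signal → 43.3 − 3.1 × 9.9 = 12.61; deviate to 0 → 24.4. IC fails (12.61 < 24.4).
Low-fitness type: stay at 0 → 24.4; mimic → 43.3 − 4.9 × 9.9 = -5.21. IC holds (24.4 ≥ -5.21).
1 of 2 constraints hold, so this profile is not an equilibrium.

1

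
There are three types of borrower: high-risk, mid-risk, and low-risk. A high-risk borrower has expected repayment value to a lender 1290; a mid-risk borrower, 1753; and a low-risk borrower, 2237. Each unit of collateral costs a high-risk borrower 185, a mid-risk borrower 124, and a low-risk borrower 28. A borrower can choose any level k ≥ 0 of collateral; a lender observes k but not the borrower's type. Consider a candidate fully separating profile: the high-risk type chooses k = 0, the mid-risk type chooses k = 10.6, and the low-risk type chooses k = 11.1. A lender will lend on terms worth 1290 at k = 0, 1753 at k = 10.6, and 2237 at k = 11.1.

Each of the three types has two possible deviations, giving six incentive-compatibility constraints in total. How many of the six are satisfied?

Mid-risk (own payoff 1753 − 124×10.6 = 438.6): to k=0 gives 1290 → profitable ✗; to k=11.1 gives 2237 − 124×11.1 = 860.6 → profitable ✗.
Low-risk (own payoff 2237 − 28×11.1 = 1926.2): to k=0 gives 1290 → no gain ✓; to k=10.6 gives 1753 − 28×10.6 = 1456.2 → no gain ✓.
High-risk (own payoff 1290): to k=10.6 gives 1753 − 185×10.6 = -208 → no gain ✓; to k=11.1 gives 2237 − 185×11.1 = 183.5 → no gain ✓.
4 of the 6 constraints hold; not an equilibrium.

4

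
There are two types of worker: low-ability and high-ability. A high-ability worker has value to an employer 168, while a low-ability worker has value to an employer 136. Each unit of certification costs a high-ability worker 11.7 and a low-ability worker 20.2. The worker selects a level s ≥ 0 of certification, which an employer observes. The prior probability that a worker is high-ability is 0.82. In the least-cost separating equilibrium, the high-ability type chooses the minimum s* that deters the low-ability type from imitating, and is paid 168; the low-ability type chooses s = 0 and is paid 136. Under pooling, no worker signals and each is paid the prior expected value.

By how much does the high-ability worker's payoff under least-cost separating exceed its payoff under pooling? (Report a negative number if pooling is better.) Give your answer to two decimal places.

Least-cost separating signal: s* solves 136 = 168 − 20.2·s*, so s* = (168 − 136)/20.2 ≈ 1.5842.
High-ability type's separating payoff: 168 − 11.7 × s* = 168 − 11.7 × (168 − 136)/20.2 = 168 − 374.4/20.2 ≈ 149.4653.
Pooling payoff: 0.82 × 168 + 0.18 × 136 = 162.24.
Difference: 149.4653 − 162.24 = -12.7747, i.e. -12.77 to two decimal places.
The high-ability type would prefer the pooling outcome.

-12.77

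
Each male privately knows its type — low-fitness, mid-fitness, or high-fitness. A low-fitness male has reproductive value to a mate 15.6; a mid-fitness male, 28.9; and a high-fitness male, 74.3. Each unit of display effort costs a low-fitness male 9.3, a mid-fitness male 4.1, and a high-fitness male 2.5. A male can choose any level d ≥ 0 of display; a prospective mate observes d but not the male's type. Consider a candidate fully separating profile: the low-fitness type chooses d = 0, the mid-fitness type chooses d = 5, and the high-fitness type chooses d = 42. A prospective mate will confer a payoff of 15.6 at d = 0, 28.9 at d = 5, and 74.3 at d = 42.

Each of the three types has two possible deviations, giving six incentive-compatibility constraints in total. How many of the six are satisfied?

High-fitness (own payoff 74.3 − 2.5×42 = -30.7): to d=0 gives 15.6 → profitable ✗; to d=5 gives 28.9 − 2.5×5 = 16.4 → profitable ✗.
Mid-fitness (own payoff 28.9 − 4.1×5 = 8.4): to d=0 gives 15.6 → profitable ✗; to d=42 gives 74.3 − 4.1×42 = -97.9 → no gain ✓.
Low-fitness (own payoff 15.6): to d=5 gives 28.9 − 9.3×5 = -17.6 → no gain ✓; to d=42 gives 74.3 − 9.3×42 = -316.3 → no gain ✓.
3 of the 6 constraints hold; not an equilibrium.

3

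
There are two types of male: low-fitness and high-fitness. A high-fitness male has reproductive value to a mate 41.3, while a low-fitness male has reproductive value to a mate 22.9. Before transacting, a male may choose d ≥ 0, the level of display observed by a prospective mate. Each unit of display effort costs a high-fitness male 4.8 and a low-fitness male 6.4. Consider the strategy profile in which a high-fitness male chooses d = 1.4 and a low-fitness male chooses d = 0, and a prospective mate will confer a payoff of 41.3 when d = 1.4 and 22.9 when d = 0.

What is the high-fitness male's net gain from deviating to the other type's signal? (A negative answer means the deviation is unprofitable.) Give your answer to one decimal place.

-11.7

Playing d = 1.4 the high-fitness male receives 41.3 − 4.8 × 1.4 = 34.58.
Deviating to d = 0 yields 22.9 instead.
Gain from deviating: 22.9 − 34.58 = -11.68, i.e. -11.7 to one decimal place.
The gain is negative, so the high-fitness type's incentive-compatibility constraint is satisfied.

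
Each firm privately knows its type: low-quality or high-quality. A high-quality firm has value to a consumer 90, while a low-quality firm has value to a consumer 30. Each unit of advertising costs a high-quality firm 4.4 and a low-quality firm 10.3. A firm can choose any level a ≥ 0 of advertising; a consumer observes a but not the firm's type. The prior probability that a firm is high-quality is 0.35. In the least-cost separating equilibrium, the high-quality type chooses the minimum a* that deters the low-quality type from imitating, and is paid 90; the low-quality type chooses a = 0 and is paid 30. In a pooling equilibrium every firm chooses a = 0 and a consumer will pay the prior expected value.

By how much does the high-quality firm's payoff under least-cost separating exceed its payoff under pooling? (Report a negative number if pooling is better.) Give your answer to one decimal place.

13.4

Least-cost separating signal: a* solves 30 = 90 − 10.3·a*, so a* = (90 − 30)/10.3 ≈ 5.8252.
High-quality type's separating payoff: 90 − 4.4 × a* = 90 − 4.4 × (90 − 30)/10.3 = 90 − 264/10.3 ≈ 64.369.
Pooling payoff: 0.35 × 90 + 0.65 × 30 = 51.
Difference: 64.369 − 51 = 13.369, i.e. 13.4 to one decimal place.
The high-quality type prefers to separate.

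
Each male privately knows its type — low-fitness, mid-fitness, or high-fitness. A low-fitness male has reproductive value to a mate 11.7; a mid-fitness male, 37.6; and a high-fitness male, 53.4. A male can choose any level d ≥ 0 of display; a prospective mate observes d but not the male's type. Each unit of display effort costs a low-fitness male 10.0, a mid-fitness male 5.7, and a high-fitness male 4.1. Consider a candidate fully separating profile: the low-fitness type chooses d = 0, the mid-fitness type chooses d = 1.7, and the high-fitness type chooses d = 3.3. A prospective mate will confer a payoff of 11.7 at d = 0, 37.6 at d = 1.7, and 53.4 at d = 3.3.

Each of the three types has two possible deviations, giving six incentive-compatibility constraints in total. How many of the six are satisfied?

High-fitness (own payoff 53.4 − 4.1×3.3 = 39.87): to d=0 gives 11.7 → no gain ✓; to d=1.7 gives 37.6 − 4.1×1.7 = 30.63 → no gain ✓.
Mid-fitness (own payoff 37.6 − 5.7×1.7 = 27.91): to d=0 gives 11.7 → no gain ✓; to d=3.3 gives 53.4 − 5.7×3.3 = 34.59 → profitable ✗.
Low-fitness (own payoff 11.7): to d=1.7 gives 37.6 − 10.0×1.7 = 20.6 → profitable ✗; to d=3.3 gives 53.4 − 10.0×3.3 = 20.4 → profitable ✗.
3 of the 6 constraints hold; not an equilibrium.

3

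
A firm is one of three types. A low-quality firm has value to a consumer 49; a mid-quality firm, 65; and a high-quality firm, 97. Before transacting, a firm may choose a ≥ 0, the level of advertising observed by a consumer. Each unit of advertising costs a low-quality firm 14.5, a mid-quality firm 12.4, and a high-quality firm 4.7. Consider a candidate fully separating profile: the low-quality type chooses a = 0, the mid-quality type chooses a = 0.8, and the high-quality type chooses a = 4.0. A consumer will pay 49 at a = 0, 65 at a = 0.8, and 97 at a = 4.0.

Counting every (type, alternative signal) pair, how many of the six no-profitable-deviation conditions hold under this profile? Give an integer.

5

High-quality (own payoff 97 − 4.7×4.0 = 78.2): to a=0 gives 49 → no gain ✓; to a=0.8 gives 65 − 4.7×0.8 = 61.24 → no gain ✓.
Mid-quality (own payoff 65 − 12.4×0.8 = 55.08): to a=0 gives 49 → no gain ✓; to a=4.0 gives 97 − 12.4×4.0 = 47.4 → no gain ✓.
Low-quality (own payoff 49): to a=0.8 gives 65 − 14.5×0.8 = 53.4 → profitable ✗; to a=4.0 gives 97 − 14.5×4.0 = 39 → no gain ✓.
5 of the 6 constraints hold; not an equilibrium.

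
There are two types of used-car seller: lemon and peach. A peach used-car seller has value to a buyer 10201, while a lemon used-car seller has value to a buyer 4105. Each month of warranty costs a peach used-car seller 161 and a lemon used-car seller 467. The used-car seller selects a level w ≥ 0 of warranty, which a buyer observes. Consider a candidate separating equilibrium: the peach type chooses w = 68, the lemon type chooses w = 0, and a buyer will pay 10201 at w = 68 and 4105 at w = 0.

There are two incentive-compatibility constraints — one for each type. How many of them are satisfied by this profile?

1

Peach type: signal → 10201 − 161 × 68 = -747; deviate to 0 → 4105. IC fails (-747 < 4105).
Lemon type: stay at 0 → 4105; mimic → 10201 − 467 × 68 = -21555. IC holds (4105 ≥ -21555).
1 of 2 constraints hold, so this profile is not an equilibrium.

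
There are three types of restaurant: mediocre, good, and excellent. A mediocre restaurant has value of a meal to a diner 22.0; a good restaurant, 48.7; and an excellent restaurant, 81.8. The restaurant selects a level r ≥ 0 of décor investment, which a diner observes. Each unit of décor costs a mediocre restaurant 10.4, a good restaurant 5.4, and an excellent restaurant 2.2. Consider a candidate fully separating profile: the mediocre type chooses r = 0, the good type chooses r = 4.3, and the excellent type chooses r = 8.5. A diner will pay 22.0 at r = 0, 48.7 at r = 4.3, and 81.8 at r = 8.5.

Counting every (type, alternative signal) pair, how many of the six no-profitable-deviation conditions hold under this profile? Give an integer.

5

Good (own payoff 48.7 − 5.4×4.3 = 25.48): to r=0 gives 22.0 → no gain ✓; to r=8.5 gives 81.8 − 5.4×8.5 = 35.9 → profitable ✗.
Excellent (own payoff 81.8 − 2.2×8.5 = 63.1): to r=0 gives 22.0 → no gain ✓; to r=4.3 gives 48.7 − 2.2×4.3 = 39.24 → no gain ✓.
Mediocre (own payoff 22.0): to r=4.3 gives 48.7 − 10.4×4.3 = 3.98 → no gain ✓; to r=8.5 gives 81.8 − 10.4×8.5 = -6.6 → no gain ✓.
5 of the 6 constraints hold; not an equilibrium.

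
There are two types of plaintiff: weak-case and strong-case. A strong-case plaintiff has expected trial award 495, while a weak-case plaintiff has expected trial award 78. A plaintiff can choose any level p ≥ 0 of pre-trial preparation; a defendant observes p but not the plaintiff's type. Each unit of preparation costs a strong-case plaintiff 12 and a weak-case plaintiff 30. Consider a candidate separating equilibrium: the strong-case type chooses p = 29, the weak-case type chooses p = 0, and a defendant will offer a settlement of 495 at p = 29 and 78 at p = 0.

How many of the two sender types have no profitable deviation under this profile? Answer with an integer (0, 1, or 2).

2

Weak-case type: stay at 0 → 78; mimic → 495 − 30 × 29 = -375. IC holds (78 ≥ -375).
Strong-case type: signal → 495 − 12 × 29 = 147; deviate to 0 → 78. IC holds (147 ≥ 78).
2 of 2 constraints hold, so this is a separating equilibrium.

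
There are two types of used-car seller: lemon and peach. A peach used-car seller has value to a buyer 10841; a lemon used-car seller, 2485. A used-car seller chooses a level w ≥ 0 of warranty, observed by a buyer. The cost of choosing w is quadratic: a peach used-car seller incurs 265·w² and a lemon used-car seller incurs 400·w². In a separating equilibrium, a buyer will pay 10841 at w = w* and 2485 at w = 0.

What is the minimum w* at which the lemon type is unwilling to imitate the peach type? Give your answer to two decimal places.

4.57

The lemon type at w = 0 receives 2485; imitating at w* yields 10841 − 400·w*².
Indifference: 2485 = 10841 − 400·w*², so w*² = (10841 − 2485) / 400 = 20.89.
w* = √20.89 ≈ 4.57.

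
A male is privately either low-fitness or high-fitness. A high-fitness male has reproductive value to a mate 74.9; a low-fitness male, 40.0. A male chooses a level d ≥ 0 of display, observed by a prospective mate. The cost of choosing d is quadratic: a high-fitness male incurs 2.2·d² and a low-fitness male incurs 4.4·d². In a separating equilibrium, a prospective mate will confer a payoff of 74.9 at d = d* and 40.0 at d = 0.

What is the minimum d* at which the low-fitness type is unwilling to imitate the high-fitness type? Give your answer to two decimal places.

2.82

The low-fitness type at d = 0 receives 40.0; imitating at d* yields 74.9 − 4.4·d*².
Indifference: 40.0 = 74.9 − 4.4·d*², so d*² = (74.9 − 40.0) / 4.4 ≈ 7.9318.
d* = √7.9318 ≈ 2.82.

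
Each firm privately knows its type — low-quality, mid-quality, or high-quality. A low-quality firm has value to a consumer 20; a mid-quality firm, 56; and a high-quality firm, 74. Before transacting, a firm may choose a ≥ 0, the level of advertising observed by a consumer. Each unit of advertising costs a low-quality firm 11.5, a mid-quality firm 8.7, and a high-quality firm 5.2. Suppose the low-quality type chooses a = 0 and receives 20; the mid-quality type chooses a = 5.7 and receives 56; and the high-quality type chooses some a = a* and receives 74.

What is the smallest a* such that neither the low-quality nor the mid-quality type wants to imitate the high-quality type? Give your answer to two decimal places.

Mid-quality type (on-path payoff 56 − 8.7×5.7 = 6.41) won't mimic when 6.41 ≥ 74 − 8.7·a*, i.e. a* ≥ 7.77.
Low-quality type (on-path payoff 20) won't mimic when 20 ≥ 74 − 11.5·a*, i.e. a* ≥ 4.70.
Both must hold, so a* = max(4.70, 7.77) = 7.77. The mid-quality type's constraint binds.

7.77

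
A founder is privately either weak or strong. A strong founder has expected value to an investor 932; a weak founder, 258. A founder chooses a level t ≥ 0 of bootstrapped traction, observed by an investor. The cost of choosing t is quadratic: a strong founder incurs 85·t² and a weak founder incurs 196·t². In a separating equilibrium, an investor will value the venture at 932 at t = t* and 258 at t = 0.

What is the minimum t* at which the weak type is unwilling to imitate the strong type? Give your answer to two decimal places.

1.85

The weak type at t = 0 receives 258; imitating at t* yields 932 − 196·t*².
Indifference: 258 = 932 − 196·t*², so t*² = (932 − 258) / 196 ≈ 3.4388.
t* = √3.4388 ≈ 1.85.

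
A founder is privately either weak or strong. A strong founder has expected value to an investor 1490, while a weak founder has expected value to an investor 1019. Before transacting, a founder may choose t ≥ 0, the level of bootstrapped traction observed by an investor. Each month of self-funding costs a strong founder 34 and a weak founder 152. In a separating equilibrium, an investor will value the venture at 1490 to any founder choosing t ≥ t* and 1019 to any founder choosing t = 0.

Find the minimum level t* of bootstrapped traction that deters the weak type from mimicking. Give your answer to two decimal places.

3.10

A weak founder choosing t = 0 receives 1019.
Imitating at t* instead would pay 1490 at cost 152·t*, netting 1490 − 152·t*.
Indifference: 1019 = 1490 − 152·t*, so t* = (1490 − 1019) / 152 ≈ 3.10.
At t* the weak type's incentive constraint just binds; the strong type strictly prefers t* since its per-unit cost is lower.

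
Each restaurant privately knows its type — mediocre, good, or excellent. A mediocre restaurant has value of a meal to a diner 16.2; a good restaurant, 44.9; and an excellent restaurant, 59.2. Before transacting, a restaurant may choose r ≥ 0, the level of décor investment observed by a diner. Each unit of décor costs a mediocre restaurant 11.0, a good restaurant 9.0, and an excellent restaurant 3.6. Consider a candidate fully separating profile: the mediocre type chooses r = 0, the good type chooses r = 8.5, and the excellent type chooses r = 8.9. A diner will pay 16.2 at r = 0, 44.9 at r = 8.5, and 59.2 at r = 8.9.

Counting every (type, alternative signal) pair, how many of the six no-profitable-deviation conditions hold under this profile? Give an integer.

4

Mediocre (own payoff 16.2): to r=8.5 gives 44.9 − 11.0×8.5 = -48.6 → no gain ✓; to r=8.9 gives 59.2 − 11.0×8.9 = -38.7 → no gain ✓.
Excellent (own payoff 59.2 − 3.6×8.9 = 27.16): to r=0 gives 16.2 → no gain ✓; to r=8.5 gives 44.9 − 3.6×8.5 = 14.3 → no gain ✓.
Good (own payoff 44.9 − 9.0×8.5 = -31.6): to r=0 gives 16.2 → profitable ✗; to r=8.9 gives 59.2 − 9.0×8.9 = -20.9 → profitable ✗.
4 of the 6 constraints hold; not an equilibrium.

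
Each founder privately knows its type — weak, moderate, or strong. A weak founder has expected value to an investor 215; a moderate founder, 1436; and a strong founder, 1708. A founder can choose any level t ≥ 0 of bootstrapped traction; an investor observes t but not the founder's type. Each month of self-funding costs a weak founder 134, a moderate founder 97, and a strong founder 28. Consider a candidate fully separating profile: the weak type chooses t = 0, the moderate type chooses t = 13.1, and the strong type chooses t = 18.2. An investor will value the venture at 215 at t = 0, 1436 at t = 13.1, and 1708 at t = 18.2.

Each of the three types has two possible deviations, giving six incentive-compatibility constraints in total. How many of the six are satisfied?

5

Strong (own payoff 1708 − 28×18.2 = 1198.4): to t=0 gives 215 → no gain ✓; to t=13.1 gives 1436 − 28×13.1 = 1069.2 → no gain ✓.
Moderate (own payoff 1436 − 97×13.1 = 165.3): to t=0 gives 215 → profitable ✗; to t=18.2 gives 1708 − 97×18.2 = -57.4 → no gain ✓.
Weak (own payoff 215): to t=13.1 gives 1436 − 134×13.1 = -319.4 → no gain ✓; to t=18.2 gives 1708 − 134×18.2 = -730.8 → no gain ✓.
5 of the 6 constraints hold; not an equilibrium.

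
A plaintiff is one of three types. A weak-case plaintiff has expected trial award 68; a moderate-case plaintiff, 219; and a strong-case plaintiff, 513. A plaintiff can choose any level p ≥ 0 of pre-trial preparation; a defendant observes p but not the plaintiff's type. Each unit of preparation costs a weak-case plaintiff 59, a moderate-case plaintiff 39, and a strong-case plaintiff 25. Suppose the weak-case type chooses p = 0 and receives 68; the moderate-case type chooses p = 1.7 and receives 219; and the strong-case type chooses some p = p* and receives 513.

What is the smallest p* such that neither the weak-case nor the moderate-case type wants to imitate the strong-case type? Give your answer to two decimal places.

9.24

Weak-case type (on-path payoff 68) won't mimic when 68 ≥ 513 − 59·p*, i.e. p* ≥ 7.54.
Moderate-case type (on-path payoff 219 − 39×1.7 = 152.7) won't mimic when 152.7 ≥ 513 − 39·p*, i.e. p* ≥ 9.24.
Both must hold, so p* = max(7.54, 9.24) = 9.24. The moderate-case type's constraint binds.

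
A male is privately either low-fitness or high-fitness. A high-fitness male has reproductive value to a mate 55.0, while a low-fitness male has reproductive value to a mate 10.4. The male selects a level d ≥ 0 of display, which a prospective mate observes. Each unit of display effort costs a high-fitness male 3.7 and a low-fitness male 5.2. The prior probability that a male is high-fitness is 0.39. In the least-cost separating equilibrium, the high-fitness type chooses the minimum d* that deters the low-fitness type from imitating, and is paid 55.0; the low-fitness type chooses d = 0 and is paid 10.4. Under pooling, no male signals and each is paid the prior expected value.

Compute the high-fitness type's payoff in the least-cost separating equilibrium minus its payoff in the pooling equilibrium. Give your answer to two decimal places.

Least-cost separating signal: d* solves 10.4 = 55.0 − 5.2·d*, so d* = (55.0 − 10.4)/5.2 ≈ 8.5769.
High-fitness type's separating payoff: 55.0 − 3.7 × d* = 55.0 − 3.7 × (55.0 − 10.4)/5.2 = 55.0 − 165.02/5.2 ≈ 23.2654.
Pooling payoff: 0.39 × 55.0 + 0.61 × 10.4 = 27.794.
Difference: 23.2654 − 27.794 = -4.5286, i.e. -4.53 to two decimal places.
The high-fitness type would prefer the pooling outcome.

-4.53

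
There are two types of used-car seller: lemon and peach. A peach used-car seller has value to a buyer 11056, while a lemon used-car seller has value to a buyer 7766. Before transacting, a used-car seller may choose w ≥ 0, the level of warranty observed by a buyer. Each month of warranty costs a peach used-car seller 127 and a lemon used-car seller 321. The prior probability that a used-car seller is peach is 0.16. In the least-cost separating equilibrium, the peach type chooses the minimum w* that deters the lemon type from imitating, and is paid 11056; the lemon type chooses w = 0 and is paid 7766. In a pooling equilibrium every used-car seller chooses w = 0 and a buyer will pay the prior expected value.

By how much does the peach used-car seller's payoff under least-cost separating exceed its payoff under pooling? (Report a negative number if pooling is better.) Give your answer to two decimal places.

Least-cost separating signal: w* solves 7766 = 11056 − 321·w*, so w* = (11056 − 7766)/321 ≈ 10.2492.
Peach type's separating payoff: 11056 − 127 × w* = 11056 − 127 × (11056 − 7766)/321 = 11056 − 417830/321 ≈ 9754.3489.
Pooling payoff: 0.16 × 11056 + 0.84 × 7766 = 8292.4.
Difference: 9754.3489 − 8292.4 = 1461.9489, i.e. 1461.95 to two decimal places.
The peach type prefers to separate.

1461.95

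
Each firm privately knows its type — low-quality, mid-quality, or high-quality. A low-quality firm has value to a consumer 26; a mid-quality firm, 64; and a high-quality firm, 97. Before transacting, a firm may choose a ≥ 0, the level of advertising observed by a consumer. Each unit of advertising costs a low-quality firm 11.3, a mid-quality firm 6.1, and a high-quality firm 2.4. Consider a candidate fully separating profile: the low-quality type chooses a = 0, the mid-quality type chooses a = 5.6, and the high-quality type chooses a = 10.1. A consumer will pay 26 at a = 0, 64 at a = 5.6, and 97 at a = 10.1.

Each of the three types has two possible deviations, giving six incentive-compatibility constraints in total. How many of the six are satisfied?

Mid-quality (own payoff 64 − 6.1×5.6 = 29.84): to a=0 gives 26 → no gain ✓; to a=10.1 gives 97 − 6.1×10.1 = 35.39 → profitable ✗.
Low-quality (own payoff 26): to a=5.6 gives 64 − 11.3×5.6 = 0.72 → no gain ✓; to a=10.1 gives 97 − 11.3×10.1 = -17.13 → no gain ✓.
High-quality (own payoff 97 − 2.4×10.1 = 72.76): to a=0 gives 26 → no gain ✓; to a=5.6 gives 64 − 2.4×5.6 = 50.56 → no gain ✓.
5 of the 6 constraints hold; not an equilibrium.

5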